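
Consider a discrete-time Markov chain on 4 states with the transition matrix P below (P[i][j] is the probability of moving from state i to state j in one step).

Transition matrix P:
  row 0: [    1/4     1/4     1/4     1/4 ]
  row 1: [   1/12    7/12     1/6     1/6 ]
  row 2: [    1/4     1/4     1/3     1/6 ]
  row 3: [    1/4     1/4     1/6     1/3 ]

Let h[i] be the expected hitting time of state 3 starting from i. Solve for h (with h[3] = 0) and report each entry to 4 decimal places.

First-step conditioning: h[3] = 0; for i ≠ 3, h[i] = 1 + Σ_k P[i][k]·h[k].
  h[0] = 1 + 1/4·h[0] + 1/4·h[1] + 1/4·h[2]
  h[1] = 1 + 1/12·h[0] + 7/12·h[1] + 1/6·h[2]
  h[2] = 1 + 1/4·h[0] + 1/4·h[1] + 1/3·h[2]
Solving the 3×3 linear system over states ≠ 3 gives exactly h = [176/35, 28/5, 192/35, 0] (h[3] = 0 is the target).

h = [5.0286, 5.6000, 5.4857, 0.0000]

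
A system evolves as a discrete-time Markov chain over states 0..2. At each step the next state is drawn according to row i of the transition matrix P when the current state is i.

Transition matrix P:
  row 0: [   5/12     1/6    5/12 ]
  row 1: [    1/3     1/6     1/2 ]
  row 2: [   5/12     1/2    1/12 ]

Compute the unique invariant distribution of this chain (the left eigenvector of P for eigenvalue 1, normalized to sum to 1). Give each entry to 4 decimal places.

π = [0.3936, 0.2766, 0.3298]

Balance equations π_j = Σ_i π_i·P[i][j]:
  π_0 = 5/12·π_0 + 1/3·π_1 + 5/12·π_2
  π_1 = 1/6·π_0 + 1/6·π_1 + 1/2·π_2
  normalize: π_0 + π_1 + π_2 = 1
Solving the linear system gives exactly π = [37/94, 13/47, 31/94].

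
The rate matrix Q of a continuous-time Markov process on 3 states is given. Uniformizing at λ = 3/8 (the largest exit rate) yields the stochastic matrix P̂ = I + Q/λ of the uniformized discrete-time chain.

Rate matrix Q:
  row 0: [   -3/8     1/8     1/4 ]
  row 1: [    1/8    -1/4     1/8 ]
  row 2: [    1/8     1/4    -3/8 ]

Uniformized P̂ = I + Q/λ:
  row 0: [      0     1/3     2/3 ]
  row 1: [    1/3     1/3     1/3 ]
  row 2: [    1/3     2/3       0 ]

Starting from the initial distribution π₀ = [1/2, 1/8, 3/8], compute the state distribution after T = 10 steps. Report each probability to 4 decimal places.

π = [0.2500, 0.4375, 0.3125]

t=0: π = [0.5000, 0.1250, 0.3750]
t=1: π = [0.1667, 0.4583, 0.3750]
t=2: π = [0.2778, 0.4583, 0.2639]
t=3: π = [0.2407, 0.4213, 0.3380]
t=4: π = [0.2531, 0.4460, 0.3009]
t=5: π = [0.2490, 0.4336, 0.3174]
t=6: π = [0.2503, 0.4391, 0.3105]
t=7: π = [0.2499, 0.4368, 0.3133]
t=8: π = [0.2500, 0.4378, 0.3122]
t=9: π = [0.2500, 0.4374, 0.3126]
t=10: π = [0.2500, 0.4375, 0.3125]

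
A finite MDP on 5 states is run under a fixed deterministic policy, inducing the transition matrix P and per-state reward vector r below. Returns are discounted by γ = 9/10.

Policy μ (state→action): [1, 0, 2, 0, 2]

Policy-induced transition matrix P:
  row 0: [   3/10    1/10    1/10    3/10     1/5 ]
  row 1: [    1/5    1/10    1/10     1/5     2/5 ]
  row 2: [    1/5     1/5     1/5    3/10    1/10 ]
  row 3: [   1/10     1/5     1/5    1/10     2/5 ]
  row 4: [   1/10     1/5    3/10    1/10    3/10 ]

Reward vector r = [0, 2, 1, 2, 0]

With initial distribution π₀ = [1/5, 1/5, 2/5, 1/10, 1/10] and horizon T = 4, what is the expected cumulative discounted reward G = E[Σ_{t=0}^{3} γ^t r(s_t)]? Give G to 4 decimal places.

t=0: π = [0.2000, 0.2000, 0.4000, 0.1000, 0.1000], E[r] = 1.0000, γ^t·E[r] = 1.000000, running G = 1.000000
t=1: π = [0.2000, 0.1600, 0.1700, 0.2400, 0.2300], E[r] = 0.9700, γ^t·E[r] = 0.873000, running G = 1.873000
t=2: π = [0.1730, 0.1640, 0.1870, 0.1900, 0.2860], E[r] = 0.8950, γ^t·E[r] = 0.724950, running G = 2.597950
t=3: π = [0.1697, 0.1663, 0.1949, 0.1884, 0.2807], E[r] = 0.9043, γ^t·E[r] = 0.659235, running G = 3.257185

G = 3.2572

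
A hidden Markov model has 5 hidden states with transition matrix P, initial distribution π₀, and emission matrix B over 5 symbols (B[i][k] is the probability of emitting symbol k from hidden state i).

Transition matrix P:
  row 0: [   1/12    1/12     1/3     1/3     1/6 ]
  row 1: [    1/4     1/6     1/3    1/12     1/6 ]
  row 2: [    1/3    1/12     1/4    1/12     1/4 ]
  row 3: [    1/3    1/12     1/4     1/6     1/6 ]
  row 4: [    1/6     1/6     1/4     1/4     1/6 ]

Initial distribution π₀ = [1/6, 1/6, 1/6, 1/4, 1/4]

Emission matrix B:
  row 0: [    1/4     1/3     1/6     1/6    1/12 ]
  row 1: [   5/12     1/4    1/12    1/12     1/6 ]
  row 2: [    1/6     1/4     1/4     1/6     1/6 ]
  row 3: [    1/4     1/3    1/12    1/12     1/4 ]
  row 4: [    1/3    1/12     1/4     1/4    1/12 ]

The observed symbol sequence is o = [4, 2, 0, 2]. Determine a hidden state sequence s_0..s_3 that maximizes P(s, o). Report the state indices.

t=0: δ = [1.389e-02, 2.778e-02, 2.778e-02, 6.250e-02, 2.083e-02]  (obs o_0=4)
t=1: δ = [3.472e-03, 4.340e-04, 3.906e-03, 8.681e-04, 2.604e-03]  ψ = [3, 3, 3, 3, 3]  (obs o_1=2)
t=2: δ = [3.255e-04, 1.808e-04, 1.929e-04, 2.894e-04, 3.255e-04]  ψ = [2, 4, 0, 0, 2]  (obs o_2=0)
t=3: δ = [1.608e-05, 4.521e-06, 2.713e-05, 9.042e-06, 1.356e-05]  ψ = [3, 4, 0, 0, 0]  (obs o_3=2)
backtrack: best end state = 2; path = [3, 2, 0, 2]

path = [3, 2, 0, 2]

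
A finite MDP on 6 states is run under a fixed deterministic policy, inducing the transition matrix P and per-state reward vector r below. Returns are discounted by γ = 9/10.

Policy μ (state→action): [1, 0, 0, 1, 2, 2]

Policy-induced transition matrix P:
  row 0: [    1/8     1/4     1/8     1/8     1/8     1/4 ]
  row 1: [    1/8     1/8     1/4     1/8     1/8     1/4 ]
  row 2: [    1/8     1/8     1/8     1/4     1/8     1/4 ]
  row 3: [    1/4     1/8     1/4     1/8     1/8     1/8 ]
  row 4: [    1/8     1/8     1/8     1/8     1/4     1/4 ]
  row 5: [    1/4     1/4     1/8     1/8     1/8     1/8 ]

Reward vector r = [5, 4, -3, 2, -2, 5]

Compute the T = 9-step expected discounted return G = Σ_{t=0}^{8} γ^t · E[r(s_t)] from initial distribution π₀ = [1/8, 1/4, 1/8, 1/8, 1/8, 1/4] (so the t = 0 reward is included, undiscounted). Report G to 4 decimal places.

t=0: π = [0.1250, 0.2500, 0.1250, 0.1250, 0.1250, 0.2500], E[r] = 2.5000, γ^t·E[r] = 2.500000, running G = 2.500000
t=1: π = [0.1719, 0.1719, 0.1719, 0.1406, 0.1406, 0.2031], E[r] = 2.0469, γ^t·E[r] = 1.842188, running G = 4.342188
t=2: π = [0.1680, 0.1719, 0.1641, 0.1465, 0.1426, 0.2070], E[r] = 2.0781, γ^t·E[r] = 1.683281, running G = 6.025469
t=3: π = [0.1692, 0.1719, 0.1648, 0.1455, 0.1428, 0.2058], E[r] = 2.0735, γ^t·E[r] = 1.511572, running G = 7.537040
t=4: π = [0.1689, 0.1719, 0.1647, 0.1456, 0.1429, 0.2061], E[r] = 2.0740, γ^t·E[r] = 1.360735, running G = 8.897775
t=5: π = [0.1690, 0.1719, 0.1647, 0.1456, 0.1429, 0.2060], E[r] = 2.0739, γ^t·E[r] = 1.224618, running G = 10.122393
t=6: π = [0.1690, 0.1719, 0.1647, 0.1456, 0.1429, 0.2060], E[r] = 2.0739, γ^t·E[r] = 1.102161, running G = 11.224554
t=7: π = [0.1690, 0.1719, 0.1647, 0.1456, 0.1429, 0.2060], E[r] = 2.0739, γ^t·E[r] = 0.991944, running G = 12.216498
t=8: π = [0.1690, 0.1719, 0.1647, 0.1456, 0.1429, 0.2060], E[r] = 2.0739, γ^t·E[r] = 0.892750, running G = 13.109248

G = 13.1092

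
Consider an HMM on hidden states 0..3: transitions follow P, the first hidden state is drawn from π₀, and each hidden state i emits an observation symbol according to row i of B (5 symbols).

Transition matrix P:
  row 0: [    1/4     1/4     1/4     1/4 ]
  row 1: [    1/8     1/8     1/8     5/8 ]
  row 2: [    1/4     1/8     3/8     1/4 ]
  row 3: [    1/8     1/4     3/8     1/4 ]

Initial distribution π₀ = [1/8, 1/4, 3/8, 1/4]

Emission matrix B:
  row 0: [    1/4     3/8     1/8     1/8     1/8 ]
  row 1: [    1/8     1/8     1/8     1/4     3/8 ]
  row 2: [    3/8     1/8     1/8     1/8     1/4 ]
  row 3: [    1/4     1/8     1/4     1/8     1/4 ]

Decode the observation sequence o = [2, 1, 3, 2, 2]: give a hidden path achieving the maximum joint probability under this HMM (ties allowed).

t=0: δ = [1.562e-02, 3.125e-02, 4.688e-02, 6.250e-02]  (obs o_0=2)
t=1: δ = [4.395e-03, 1.953e-03, 2.930e-03, 2.441e-03]  ψ = [2, 3, 3, 1]  (obs o_1=1)
t=2: δ = [1.373e-04, 2.747e-04, 1.373e-04, 1.526e-04]  ψ = [0, 0, 0, 1]  (obs o_2=3)
t=3: δ = [4.292e-06, 4.768e-06, 7.153e-06, 4.292e-05]  ψ = [0, 3, 3, 1]  (obs o_3=2)
t=4: δ = [6.706e-07, 1.341e-06, 2.012e-06, 2.682e-06]  ψ = [3, 3, 3, 3]  (obs o_4=2)
backtrack: best end state = 3; path = [2, 0, 1, 3, 3]

path = [2, 0, 1, 3, 3]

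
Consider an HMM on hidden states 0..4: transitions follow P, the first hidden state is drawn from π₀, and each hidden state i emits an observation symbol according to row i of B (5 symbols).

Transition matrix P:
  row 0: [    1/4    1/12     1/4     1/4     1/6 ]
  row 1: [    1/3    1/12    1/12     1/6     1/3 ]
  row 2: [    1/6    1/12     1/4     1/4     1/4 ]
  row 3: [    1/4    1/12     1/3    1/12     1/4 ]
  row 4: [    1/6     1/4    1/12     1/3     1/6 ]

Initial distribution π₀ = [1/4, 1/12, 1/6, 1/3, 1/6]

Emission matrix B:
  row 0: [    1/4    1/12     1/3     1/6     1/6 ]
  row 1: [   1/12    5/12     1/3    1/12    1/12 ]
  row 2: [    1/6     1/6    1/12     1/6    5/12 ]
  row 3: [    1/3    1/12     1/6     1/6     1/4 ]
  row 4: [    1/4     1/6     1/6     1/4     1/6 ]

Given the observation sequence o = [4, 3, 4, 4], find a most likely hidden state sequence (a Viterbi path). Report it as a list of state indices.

path = [3, 4, 3, 2]

t=0: δ = [4.167e-02, 6.944e-03, 6.944e-02, 8.333e-02, 2.778e-02]  (obs o_0=4)
t=1: δ = [3.472e-03, 5.787e-04, 4.630e-03, 2.894e-03, 5.208e-03]  ψ = [3, 3, 3, 2, 3]  (obs o_1=3)
t=2: δ = [1.447e-04, 1.085e-04, 4.823e-04, 4.340e-04, 1.929e-04]  ψ = [0, 4, 2, 4, 2]  (obs o_2=4)
t=3: δ = [1.808e-05, 4.019e-06, 6.028e-05, 3.014e-05, 2.009e-05]  ψ = [3, 4, 3, 2, 2]  (obs o_3=4)
backtrack: best end state = 2; path = [3, 4, 3, 2]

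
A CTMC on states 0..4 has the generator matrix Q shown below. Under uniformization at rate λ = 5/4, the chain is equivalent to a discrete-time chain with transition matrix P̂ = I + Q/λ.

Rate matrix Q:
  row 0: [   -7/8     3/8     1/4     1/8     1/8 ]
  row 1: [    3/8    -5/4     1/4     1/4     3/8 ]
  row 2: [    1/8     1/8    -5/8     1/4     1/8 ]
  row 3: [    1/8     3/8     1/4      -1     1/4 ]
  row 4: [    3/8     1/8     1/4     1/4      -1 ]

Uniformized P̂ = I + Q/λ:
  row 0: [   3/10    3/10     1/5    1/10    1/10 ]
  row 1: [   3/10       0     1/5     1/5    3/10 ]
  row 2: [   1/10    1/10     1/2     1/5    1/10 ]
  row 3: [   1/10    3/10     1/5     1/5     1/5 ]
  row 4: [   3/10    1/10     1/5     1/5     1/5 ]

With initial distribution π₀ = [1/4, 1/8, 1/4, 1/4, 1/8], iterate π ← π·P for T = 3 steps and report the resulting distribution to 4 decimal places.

t=0: π = [0.2500, 0.1250, 0.2500, 0.2500, 0.1250]
t=1: π = [0.2000, 0.1875, 0.2750, 0.1750, 0.1625]
t=2: π = [0.2100, 0.1563, 0.2825, 0.1800, 0.1713]
t=3: π = [0.2075, 0.1624, 0.2848, 0.1790, 0.1664]

π = [0.2075, 0.1624, 0.2848, 0.1790, 0.1664]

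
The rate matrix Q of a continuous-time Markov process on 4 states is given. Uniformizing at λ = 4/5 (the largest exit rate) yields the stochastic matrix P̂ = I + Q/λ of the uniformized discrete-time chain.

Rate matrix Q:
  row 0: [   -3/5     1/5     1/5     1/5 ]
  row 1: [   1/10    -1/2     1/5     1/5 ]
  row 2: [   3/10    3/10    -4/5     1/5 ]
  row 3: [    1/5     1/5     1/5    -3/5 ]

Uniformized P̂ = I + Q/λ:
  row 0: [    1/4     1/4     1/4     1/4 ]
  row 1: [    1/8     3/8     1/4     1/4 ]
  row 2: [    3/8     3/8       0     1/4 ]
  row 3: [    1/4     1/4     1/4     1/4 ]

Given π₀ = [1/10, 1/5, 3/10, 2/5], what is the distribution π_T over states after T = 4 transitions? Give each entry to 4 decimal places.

π = [0.2355, 0.3141, 0.2004, 0.2500]

t=0: π = [0.1000, 0.2000, 0.3000, 0.4000]
t=1: π = [0.2625, 0.3125, 0.1750, 0.2500]
t=2: π = [0.2328, 0.3109, 0.2063, 0.2500]
t=3: π = [0.2369, 0.3146, 0.1984, 0.2500]
t=4: π = [0.2355, 0.3141, 0.2004, 0.2500]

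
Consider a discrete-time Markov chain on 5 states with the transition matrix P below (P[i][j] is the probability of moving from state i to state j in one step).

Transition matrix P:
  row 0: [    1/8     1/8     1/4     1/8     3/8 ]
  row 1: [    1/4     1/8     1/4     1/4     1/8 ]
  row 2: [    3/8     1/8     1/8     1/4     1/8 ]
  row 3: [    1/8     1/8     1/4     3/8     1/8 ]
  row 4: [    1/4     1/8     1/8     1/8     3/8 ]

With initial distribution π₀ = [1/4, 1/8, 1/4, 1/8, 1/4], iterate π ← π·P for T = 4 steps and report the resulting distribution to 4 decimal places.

t=0: π = [0.2500, 0.1250, 0.2500, 0.1250, 0.2500]
t=1: π = [0.2344, 0.1250, 0.1875, 0.2031, 0.2500]
t=2: π = [0.2188, 0.1250, 0.1953, 0.2148, 0.2461]
t=3: π = [0.2202, 0.1250, 0.1948, 0.2188, 0.2412]
t=4: π = [0.2195, 0.1250, 0.1955, 0.2197, 0.2404]

π = [0.2195, 0.1250, 0.1955, 0.2197, 0.2404]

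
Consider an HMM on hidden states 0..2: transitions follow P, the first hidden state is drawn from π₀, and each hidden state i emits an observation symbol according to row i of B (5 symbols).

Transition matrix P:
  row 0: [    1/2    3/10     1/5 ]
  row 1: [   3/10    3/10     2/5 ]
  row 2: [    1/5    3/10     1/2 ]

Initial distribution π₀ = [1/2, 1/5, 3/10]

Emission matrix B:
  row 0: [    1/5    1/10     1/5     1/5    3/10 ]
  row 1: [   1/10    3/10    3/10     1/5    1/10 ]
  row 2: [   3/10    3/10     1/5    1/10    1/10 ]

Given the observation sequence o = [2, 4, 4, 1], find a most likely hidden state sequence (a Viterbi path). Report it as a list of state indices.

path = [0, 0, 0, 1]

t=0: δ = [1.000e-01, 6.000e-02, 6.000e-02]  (obs o_0=2)
t=1: δ = [1.500e-02, 3.000e-03, 3.000e-03]  ψ = [0, 0, 2]  (obs o_1=4)
t=2: δ = [2.250e-03, 4.500e-04, 3.000e-04]  ψ = [0, 0, 0]  (obs o_2=4)
t=3: δ = [1.125e-04, 2.025e-04, 1.350e-04]  ψ = [0, 0, 0]  (obs o_3=1)
backtrack: best end state = 1; path = [0, 0, 0, 1]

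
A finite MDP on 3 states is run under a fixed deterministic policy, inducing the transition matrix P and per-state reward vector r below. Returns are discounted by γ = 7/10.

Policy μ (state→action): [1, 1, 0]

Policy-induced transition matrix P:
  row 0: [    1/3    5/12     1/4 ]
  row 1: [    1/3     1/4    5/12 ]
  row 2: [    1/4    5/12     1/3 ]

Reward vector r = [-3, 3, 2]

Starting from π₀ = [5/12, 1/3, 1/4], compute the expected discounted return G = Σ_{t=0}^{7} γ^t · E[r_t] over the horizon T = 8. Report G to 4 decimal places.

G = 2.0042

t=0: π = [0.4167, 0.3333, 0.2500], E[r] = 0.2500, γ^t·E[r] = 0.250000, running G = 0.250000
t=1: π = [0.3125, 0.3611, 0.3264], E[r] = 0.7986, γ^t·E[r] = 0.559028, running G = 0.809028
t=2: π = [0.3061, 0.3565, 0.3374], E[r] = 0.8258, γ^t·E[r] = 0.404647, running G = 1.213675
t=3: π = [0.3052, 0.3573, 0.3375], E[r] = 0.8312, γ^t·E[r] = 0.285089, running G = 1.498764
t=4: π = [0.3052, 0.3571, 0.3377], E[r] = 0.8311, γ^t·E[r] = 0.199546, running G = 1.698310
t=5: π = [0.3052, 0.3571, 0.3377], E[r] = 0.8312, γ^t·E[r] = 0.139696, running G = 1.838005
t=6: π = [0.3052, 0.3571, 0.3377], E[r] = 0.8312, γ^t·E[r] = 0.097786, running G = 1.935791
t=7: π = [0.3052, 0.3571, 0.3377], E[r] = 0.8312, γ^t·E[r] = 0.068450, running G = 2.004242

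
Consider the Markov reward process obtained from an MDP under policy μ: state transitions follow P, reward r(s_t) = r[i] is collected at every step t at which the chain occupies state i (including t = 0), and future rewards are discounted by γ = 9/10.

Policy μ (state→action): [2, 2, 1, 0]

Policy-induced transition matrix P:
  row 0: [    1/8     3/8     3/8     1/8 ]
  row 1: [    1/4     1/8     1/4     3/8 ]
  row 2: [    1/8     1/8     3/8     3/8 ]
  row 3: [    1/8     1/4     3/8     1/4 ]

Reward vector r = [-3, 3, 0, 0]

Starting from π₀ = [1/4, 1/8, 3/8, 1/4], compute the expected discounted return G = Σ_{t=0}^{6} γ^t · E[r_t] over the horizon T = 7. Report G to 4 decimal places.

t=0: π = [0.2500, 0.1250, 0.3750, 0.2500], E[r] = -0.3750, γ^t·E[r] = -0.375000, running G = -0.375000
t=1: π = [0.1406, 0.2188, 0.3594, 0.2813], E[r] = 0.2344, γ^t·E[r] = 0.210938, running G = -0.164063
t=2: π = [0.1523, 0.1953, 0.3477, 0.3047], E[r] = 0.1289, γ^t·E[r] = 0.104414, running G = -0.059648
t=3: π = [0.1494, 0.2012, 0.3506, 0.2988], E[r] = 0.1553, γ^t·E[r] = 0.113194, running G = 0.053546
t=4: π = [0.1501, 0.1997, 0.3499, 0.3003], E[r] = 0.1487, γ^t·E[r] = 0.097550, running G = 0.151096
t=5: π = [0.1500, 0.2001, 0.3500, 0.2999], E[r] = 0.1503, γ^t·E[r] = 0.088768, running G = 0.239864
t=6: π = [0.1500, 0.2000, 0.3500, 0.3000], E[r] = 0.1499, γ^t·E[r] = 0.079672, running G = 0.319536

G = 0.3195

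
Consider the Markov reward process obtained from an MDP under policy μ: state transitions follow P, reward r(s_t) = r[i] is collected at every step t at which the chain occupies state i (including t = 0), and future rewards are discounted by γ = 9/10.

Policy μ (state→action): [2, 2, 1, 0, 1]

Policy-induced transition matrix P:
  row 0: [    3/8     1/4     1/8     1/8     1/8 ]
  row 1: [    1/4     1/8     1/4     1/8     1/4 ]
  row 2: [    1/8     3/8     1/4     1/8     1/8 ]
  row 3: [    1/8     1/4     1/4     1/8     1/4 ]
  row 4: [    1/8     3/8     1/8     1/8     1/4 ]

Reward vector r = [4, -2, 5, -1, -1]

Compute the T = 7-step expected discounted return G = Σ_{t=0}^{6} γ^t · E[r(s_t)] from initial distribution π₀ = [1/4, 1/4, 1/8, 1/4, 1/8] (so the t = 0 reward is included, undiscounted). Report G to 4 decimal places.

G = 4.9542

t=0: π = [0.2500, 0.2500, 0.1250, 0.2500, 0.1250], E[r] = 0.7500, γ^t·E[r] = 0.750000, running G = 0.750000
t=1: π = [0.2188, 0.2500, 0.2031, 0.1250, 0.2031], E[r] = 1.0625, γ^t·E[r] = 0.956250, running G = 1.706250
t=2: π = [0.2109, 0.2695, 0.1973, 0.1250, 0.1973], E[r] = 0.9688, γ^t·E[r] = 0.784688, running G = 2.490938
t=3: π = [0.2114, 0.2656, 0.1990, 0.1250, 0.1990], E[r] = 0.9854, γ^t·E[r] = 0.718321, running G = 3.209259
t=4: π = [0.2111, 0.2665, 0.1987, 0.1250, 0.1987], E[r] = 0.9810, γ^t·E[r] = 0.643606, running G = 3.852865
t=5: π = [0.2111, 0.2664, 0.1988, 0.1250, 0.1988], E[r] = 0.9817, γ^t·E[r] = 0.579705, running G = 4.432570
t=6: π = [0.2111, 0.2664, 0.1988, 0.1250, 0.1988], E[r] = 0.9815, γ^t·E[r] = 0.521625, running G = 4.954194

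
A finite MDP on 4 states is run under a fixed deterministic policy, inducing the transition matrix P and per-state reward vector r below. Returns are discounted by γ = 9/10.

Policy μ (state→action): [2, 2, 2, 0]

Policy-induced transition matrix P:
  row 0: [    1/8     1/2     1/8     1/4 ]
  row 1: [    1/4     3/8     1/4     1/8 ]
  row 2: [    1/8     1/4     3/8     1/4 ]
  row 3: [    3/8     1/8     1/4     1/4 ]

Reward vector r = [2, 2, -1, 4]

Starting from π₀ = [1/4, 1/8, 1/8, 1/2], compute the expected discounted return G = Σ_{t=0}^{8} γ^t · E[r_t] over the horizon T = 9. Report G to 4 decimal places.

G = 11.2482

t=0: π = [0.2500, 0.1250, 0.1250, 0.5000], E[r] = 2.6250, γ^t·E[r] = 2.625000, running G = 2.625000
t=1: π = [0.2656, 0.2656, 0.2344, 0.2344], E[r] = 1.7656, γ^t·E[r] = 1.589063, running G = 4.214063
t=2: π = [0.2168, 0.3203, 0.2461, 0.2168], E[r] = 1.6953, γ^t·E[r] = 1.373203, running G = 5.587266
t=3: π = [0.2192, 0.3171, 0.2537, 0.2100], E[r] = 1.6589, γ^t·E[r] = 1.209364, running G = 6.796630
t=4: π = [0.2171, 0.3182, 0.2543, 0.2104], E[r] = 1.6578, γ^t·E[r] = 1.087687, running G = 7.884316
t=5: π = [0.2174, 0.3178, 0.2546, 0.2102], E[r] = 1.6565, γ^t·E[r] = 0.978152, running G = 8.862469
t=6: π = [0.2173, 0.3178, 0.2547, 0.2103], E[r] = 1.6566, γ^t·E[r] = 0.880374, running G = 9.742842
t=7: π = [0.2173, 0.3178, 0.2547, 0.2103], E[r] = 1.6565, γ^t·E[r] = 0.792316, running G = 10.535158
t=8: π = [0.2173, 0.3178, 0.2547, 0.2103], E[r] = 1.6565, γ^t·E[r] = 0.713088, running G = 11.248246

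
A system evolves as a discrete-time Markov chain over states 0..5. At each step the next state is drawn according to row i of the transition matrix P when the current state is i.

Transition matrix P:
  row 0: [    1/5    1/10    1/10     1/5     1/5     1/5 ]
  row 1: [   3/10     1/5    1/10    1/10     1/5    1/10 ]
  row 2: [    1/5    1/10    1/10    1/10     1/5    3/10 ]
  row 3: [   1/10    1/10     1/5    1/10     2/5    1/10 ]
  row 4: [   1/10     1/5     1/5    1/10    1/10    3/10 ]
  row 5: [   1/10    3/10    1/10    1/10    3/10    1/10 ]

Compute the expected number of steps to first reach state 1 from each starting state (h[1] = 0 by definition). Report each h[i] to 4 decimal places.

h = [6.1379, 0.0000, 6.0230, 6.1119, 5.4650, 4.9631]

First-step conditioning: h[1] = 0; for i ≠ 1, h[i] = 1 + Σ_k P[i][k]·h[k].
  h[0] = 1 + 1/5·h[0] + 1/10·h[2] + 1/5·h[3] + 1/5·h[4] + 1/5·h[5]
  h[2] = 1 + 1/5·h[0] + 1/10·h[2] + 1/10·h[3] + 1/5·h[4] + 3/10·h[5]
  h[3] = 1 + 1/10·h[0] + 1/5·h[2] + 1/10·h[3] + 2/5·h[4] + 1/10·h[5]
  h[4] = 1 + 1/10·h[0] + 1/5·h[2] + 1/10·h[3] + 1/10·h[4] + 3/10·h[5]
  h[5] = 1 + 1/10·h[0] + 1/10·h[2] + 1/10·h[3] + 3/10·h[4] + 1/10·h[5]
Solving the 5×5 linear system over states ≠ 1 gives exactly h = [2805/457, 0, 5505/914, 22345/3656, 4995/914, 18145/3656] (h[1] = 0 is the target).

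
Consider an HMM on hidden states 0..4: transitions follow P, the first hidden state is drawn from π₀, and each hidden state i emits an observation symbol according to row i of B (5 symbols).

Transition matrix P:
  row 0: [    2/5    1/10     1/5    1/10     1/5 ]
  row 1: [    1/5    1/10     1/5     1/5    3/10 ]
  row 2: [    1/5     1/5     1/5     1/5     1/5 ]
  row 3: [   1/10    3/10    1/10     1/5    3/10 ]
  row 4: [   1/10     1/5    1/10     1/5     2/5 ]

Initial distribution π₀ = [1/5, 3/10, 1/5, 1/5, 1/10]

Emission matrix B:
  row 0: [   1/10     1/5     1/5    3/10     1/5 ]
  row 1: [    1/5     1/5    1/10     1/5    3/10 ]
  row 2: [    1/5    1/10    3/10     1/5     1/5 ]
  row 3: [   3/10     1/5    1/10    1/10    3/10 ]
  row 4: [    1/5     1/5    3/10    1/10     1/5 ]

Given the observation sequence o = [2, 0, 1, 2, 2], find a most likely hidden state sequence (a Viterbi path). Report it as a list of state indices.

t=0: δ = [4.000e-02, 3.000e-02, 6.000e-02, 2.000e-02, 3.000e-02]  (obs o_0=2)
t=1: δ = [1.600e-03, 2.400e-03, 2.400e-03, 3.600e-03, 2.400e-03]  ψ = [0, 2, 2, 2, 2]  (obs o_1=0)
t=2: δ = [1.280e-04, 2.160e-04, 4.800e-05, 1.440e-04, 2.160e-04]  ψ = [0, 3, 1, 3, 3]  (obs o_2=1)
t=3: δ = [1.024e-05, 4.320e-06, 1.296e-05, 4.320e-06, 2.592e-05]  ψ = [0, 3, 1, 1, 4]  (obs o_3=2)
t=4: δ = [8.192e-07, 5.184e-07, 7.776e-07, 5.184e-07, 3.110e-06]  ψ = [0, 4, 2, 4, 4]  (obs o_4=2)
backtrack: best end state = 4; path = [2, 3, 4, 4, 4]

path = [2, 3, 4, 4, 4]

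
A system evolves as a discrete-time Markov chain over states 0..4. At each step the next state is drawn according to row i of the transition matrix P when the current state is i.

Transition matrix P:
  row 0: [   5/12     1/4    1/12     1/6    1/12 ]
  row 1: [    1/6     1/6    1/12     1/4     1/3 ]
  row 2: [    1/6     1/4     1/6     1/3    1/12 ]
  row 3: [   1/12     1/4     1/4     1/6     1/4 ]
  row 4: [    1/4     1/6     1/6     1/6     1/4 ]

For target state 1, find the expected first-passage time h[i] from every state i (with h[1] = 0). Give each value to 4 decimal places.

First-step conditioning: h[1] = 0; for i ≠ 1, h[i] = 1 + Σ_k P[i][k]·h[k].
  h[0] = 1 + 5/12·h[0] + 1/12·h[2] + 1/6·h[3] + 1/12·h[4]
  h[2] = 1 + 1/6·h[0] + 1/6·h[2] + 1/3·h[3] + 1/12·h[4]
  h[3] = 1 + 1/12·h[0] + 1/4·h[2] + 1/6·h[3] + 1/4·h[4]
  h[4] = 1 + 1/4·h[0] + 1/6·h[2] + 1/6·h[3] + 1/4·h[4]
Solving the 4×4 linear system over states ≠ 1 gives exactly h = [348/83, 0, 3840/913, 354/83, 4212/913] (h[1] = 0 is the target).

h = [4.1928, 0.0000, 4.2059, 4.2651, 4.6134]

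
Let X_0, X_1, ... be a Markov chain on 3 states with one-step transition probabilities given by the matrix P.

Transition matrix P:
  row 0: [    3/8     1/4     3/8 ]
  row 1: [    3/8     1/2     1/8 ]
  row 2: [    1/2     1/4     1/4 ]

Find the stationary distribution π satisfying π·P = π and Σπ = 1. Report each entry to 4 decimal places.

π = [0.4074, 0.3333, 0.2593]

Balance equations π_j = Σ_i π_i·P[i][j]:
  π_0 = 3/8·π_0 + 3/8·π_1 + 1/2·π_2
  π_1 = 1/4·π_0 + 1/2·π_1 + 1/4·π_2
  normalize: π_0 + π_1 + π_2 = 1
Solving the linear system gives exactly π = [11/27, 1/3, 7/27].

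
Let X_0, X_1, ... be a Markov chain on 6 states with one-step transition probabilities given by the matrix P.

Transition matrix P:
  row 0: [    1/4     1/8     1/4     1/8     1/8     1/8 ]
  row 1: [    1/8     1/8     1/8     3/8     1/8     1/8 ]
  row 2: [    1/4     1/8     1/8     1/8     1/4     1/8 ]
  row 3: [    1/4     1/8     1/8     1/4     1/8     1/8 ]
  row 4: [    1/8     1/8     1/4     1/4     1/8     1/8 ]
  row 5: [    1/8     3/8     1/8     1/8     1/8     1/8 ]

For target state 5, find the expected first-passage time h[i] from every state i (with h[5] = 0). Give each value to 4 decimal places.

h = [8.0000, 8.0000, 8.0000, 8.0000, 8.0000, 0.0000]

First-step conditioning: h[5] = 0; for i ≠ 5, h[i] = 1 + Σ_k P[i][k]·h[k].
  h[0] = 1 + 1/4·h[0] + 1/8·h[1] + 1/4·h[2] + 1/8·h[3] + 1/8·h[4]
  h[1] = 1 + 1/8·h[0] + 1/8·h[1] + 1/8·h[2] + 3/8·h[3] + 1/8·h[4]
  h[2] = 1 + 1/4·h[0] + 1/8·h[1] + 1/8·h[2] + 1/8·h[3] + 1/4·h[4]
  h[3] = 1 + 1/4·h[0] + 1/8·h[1] + 1/8·h[2] + 1/4·h[3] + 1/8·h[4]
  h[4] = 1 + 1/8·h[0] + 1/8·h[1] + 1/4·h[2] + 1/4·h[3] + 1/8·h[4]
Solving the 5×5 linear system over states ≠ 5 gives exactly h = [8, 8, 8, 8, 8, 0] (h[5] = 0 is the target).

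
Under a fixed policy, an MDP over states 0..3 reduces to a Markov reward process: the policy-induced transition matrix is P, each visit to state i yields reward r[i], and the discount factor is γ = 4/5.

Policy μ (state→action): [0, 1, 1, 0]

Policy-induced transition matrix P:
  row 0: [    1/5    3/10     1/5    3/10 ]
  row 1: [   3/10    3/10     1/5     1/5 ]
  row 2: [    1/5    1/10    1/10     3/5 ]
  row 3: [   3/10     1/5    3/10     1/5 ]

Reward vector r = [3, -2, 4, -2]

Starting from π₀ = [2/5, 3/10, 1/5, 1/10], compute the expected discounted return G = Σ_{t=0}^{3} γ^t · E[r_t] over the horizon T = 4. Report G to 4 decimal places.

t=0: π = [0.4000, 0.3000, 0.2000, 0.1000], E[r] = 1.2000, γ^t·E[r] = 1.200000, running G = 1.200000
t=1: π = [0.2400, 0.2500, 0.1900, 0.3200], E[r] = 0.3400, γ^t·E[r] = 0.272000, running G = 1.472000
t=2: π = [0.2570, 0.2300, 0.2130, 0.3000], E[r] = 0.5630, γ^t·E[r] = 0.360320, running G = 1.832320
t=3: π = [0.2530, 0.2274, 0.2087, 0.3109], E[r] = 0.5172, γ^t·E[r] = 0.264806, running G = 2.097126

G = 2.0971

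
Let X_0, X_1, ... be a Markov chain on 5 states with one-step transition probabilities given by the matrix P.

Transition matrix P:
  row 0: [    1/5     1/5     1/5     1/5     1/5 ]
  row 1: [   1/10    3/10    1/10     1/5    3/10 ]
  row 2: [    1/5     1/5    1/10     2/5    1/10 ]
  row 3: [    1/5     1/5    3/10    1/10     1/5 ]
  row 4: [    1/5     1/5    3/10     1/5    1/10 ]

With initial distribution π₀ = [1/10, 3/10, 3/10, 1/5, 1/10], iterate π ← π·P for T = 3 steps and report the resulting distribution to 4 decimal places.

π = [0.1777, 0.2223, 0.1971, 0.2196, 0.1833]

t=0: π = [0.1000, 0.3000, 0.3000, 0.2000, 0.1000]
t=1: π = [0.1700, 0.2300, 0.1700, 0.2400, 0.1900]
t=2: π = [0.1770, 0.2230, 0.2030, 0.2100, 0.1870]
t=3: π = [0.1777, 0.2223, 0.1971, 0.2196, 0.1833]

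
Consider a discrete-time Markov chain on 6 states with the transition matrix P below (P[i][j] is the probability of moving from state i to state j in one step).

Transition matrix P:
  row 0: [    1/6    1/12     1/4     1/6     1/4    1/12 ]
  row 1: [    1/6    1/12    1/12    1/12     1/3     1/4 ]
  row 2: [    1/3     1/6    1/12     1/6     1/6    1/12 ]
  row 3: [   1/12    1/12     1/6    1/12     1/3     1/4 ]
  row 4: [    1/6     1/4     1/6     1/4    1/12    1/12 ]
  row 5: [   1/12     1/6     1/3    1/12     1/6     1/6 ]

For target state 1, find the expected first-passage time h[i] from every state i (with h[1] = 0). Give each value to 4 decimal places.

h = [6.9641, 0.0000, 6.5362, 6.8341, 5.9905, 6.3924]

First-step conditioning: h[1] = 0; for i ≠ 1, h[i] = 1 + Σ_k P[i][k]·h[k].
  h[0] = 1 + 1/6·h[0] + 1/4·h[2] + 1/6·h[3] + 1/4·h[4] + 1/12·h[5]
  h[2] = 1 + 1/3·h[0] + 1/12·h[2] + 1/6·h[3] + 1/6·h[4] + 1/12·h[5]
  h[3] = 1 + 1/12·h[0] + 1/6·h[2] + 1/12·h[3] + 1/3·h[4] + 1/4·h[5]
  h[4] = 1 + 1/6·h[0] + 1/6·h[2] + 1/4·h[3] + 1/12·h[4] + 1/12·h[5]
  h[5] = 1 + 1/12·h[0] + 1/3·h[2] + 1/12·h[3] + 1/6·h[4] + 1/6·h[5]
Solving the 5×5 linear system over states ≠ 1 gives exactly h = [16080/2309, 0, 15092/2309, 15780/2309, 13832/2309, 14760/2309] (h[1] = 0 is the target).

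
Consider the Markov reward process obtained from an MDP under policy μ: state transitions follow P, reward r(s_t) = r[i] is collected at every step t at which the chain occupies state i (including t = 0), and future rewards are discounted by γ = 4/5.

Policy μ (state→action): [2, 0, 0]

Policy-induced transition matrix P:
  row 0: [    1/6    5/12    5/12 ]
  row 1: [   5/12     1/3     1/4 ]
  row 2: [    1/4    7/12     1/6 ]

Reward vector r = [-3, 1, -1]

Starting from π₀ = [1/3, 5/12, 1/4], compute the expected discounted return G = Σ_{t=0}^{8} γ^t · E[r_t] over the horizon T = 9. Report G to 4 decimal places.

G = -3.2885

t=0: π = [0.3333, 0.4167, 0.2500], E[r] = -0.8333, γ^t·E[r] = -0.833333, running G = -0.833333
t=1: π = [0.2917, 0.4236, 0.2847], E[r] = -0.7361, γ^t·E[r] = -0.588889, running G = -1.422222
t=2: π = [0.2963, 0.4288, 0.2749], E[r] = -0.7350, γ^t·E[r] = -0.470370, running G = -1.892593
t=3: π = [0.2968, 0.4267, 0.2765], E[r] = -0.7401, γ^t·E[r] = -0.378914, running G = -2.271506
t=4: π = [0.2964, 0.4272, 0.2764], E[r] = -0.7384, γ^t·E[r] = -0.302456, running G = -2.573962
t=5: π = [0.2965, 0.4271, 0.2764], E[r] = -0.7387, γ^t·E[r] = -0.242063, running G = -2.816025
t=6: π = [0.2965, 0.4271, 0.2764], E[r] = -0.7387, γ^t·E[r] = -0.193645, running G = -3.009671
t=7: π = [0.2965, 0.4271, 0.2764], E[r] = -0.7387, γ^t·E[r] = -0.154915, running G = -3.164585
t=8: π = [0.2965, 0.4271, 0.2764], E[r] = -0.7387, γ^t·E[r] = -0.123932, running G = -3.288518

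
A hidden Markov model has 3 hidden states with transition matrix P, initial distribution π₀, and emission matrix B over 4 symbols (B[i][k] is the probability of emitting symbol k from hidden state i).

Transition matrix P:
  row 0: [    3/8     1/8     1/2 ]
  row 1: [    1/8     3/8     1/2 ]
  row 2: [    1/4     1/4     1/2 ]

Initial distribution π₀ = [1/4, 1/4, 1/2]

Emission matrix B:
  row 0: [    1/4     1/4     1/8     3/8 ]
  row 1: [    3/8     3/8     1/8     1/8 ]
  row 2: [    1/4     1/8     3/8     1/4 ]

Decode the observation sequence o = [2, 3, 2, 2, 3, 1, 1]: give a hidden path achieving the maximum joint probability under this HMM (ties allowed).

path = [2, 2, 2, 2, 2, 1, 1]

t=0: δ = [3.125e-02, 3.125e-02, 1.875e-01]  (obs o_0=2)
t=1: δ = [1.758e-02, 5.859e-03, 2.344e-02]  ψ = [2, 2, 2]  (obs o_1=3)
t=2: δ = [8.240e-04, 7.324e-04, 4.395e-03]  ψ = [0, 2, 2]  (obs o_2=2)
t=3: δ = [1.373e-04, 1.373e-04, 8.240e-04]  ψ = [2, 2, 2]  (obs o_3=2)
t=4: δ = [7.725e-05, 2.575e-05, 1.030e-04]  ψ = [2, 2, 2]  (obs o_4=3)
t=5: δ = [7.242e-06, 9.656e-06, 6.437e-06]  ψ = [0, 2, 2]  (obs o_5=1)
t=6: δ = [6.789e-07, 1.358e-06, 6.035e-07]  ψ = [0, 1, 1]  (obs o_6=1)
backtrack: best end state = 1; path = [2, 2, 2, 2, 2, 1, 1]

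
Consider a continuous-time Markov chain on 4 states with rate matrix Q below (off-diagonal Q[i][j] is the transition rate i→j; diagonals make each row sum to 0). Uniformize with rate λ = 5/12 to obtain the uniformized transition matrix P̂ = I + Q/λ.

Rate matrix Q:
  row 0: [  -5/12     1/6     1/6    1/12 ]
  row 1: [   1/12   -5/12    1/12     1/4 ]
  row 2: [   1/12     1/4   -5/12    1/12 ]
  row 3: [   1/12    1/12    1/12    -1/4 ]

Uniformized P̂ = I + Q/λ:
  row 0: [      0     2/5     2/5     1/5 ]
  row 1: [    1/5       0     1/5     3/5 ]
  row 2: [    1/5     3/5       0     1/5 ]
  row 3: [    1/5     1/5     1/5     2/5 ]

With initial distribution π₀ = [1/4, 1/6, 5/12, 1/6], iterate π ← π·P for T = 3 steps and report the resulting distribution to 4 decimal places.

t=0: π = [0.2500, 0.1667, 0.4167, 0.1667]
t=1: π = [0.1500, 0.3833, 0.1667, 0.3000]
t=2: π = [0.1700, 0.2200, 0.1967, 0.4133]
t=3: π = [0.1660, 0.2687, 0.1947, 0.3707]

π = [0.1660, 0.2687, 0.1947, 0.3707]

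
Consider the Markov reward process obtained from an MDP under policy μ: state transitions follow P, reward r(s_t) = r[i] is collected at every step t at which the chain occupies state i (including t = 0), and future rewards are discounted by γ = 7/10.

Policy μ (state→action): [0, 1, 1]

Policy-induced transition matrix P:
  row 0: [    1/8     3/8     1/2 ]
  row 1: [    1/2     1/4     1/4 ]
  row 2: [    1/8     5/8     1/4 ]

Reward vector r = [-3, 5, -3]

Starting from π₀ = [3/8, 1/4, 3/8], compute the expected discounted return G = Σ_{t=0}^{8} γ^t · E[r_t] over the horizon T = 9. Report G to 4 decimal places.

t=0: π = [0.3750, 0.2500, 0.3750], E[r] = -1.0000, γ^t·E[r] = -1.000000, running G = -1.000000
t=1: π = [0.2188, 0.4375, 0.3438], E[r] = 0.5000, γ^t·E[r] = 0.350000, running G = -0.650000
t=2: π = [0.2891, 0.4063, 0.3047], E[r] = 0.2500, γ^t·E[r] = 0.122500, running G = -0.527500
t=3: π = [0.2773, 0.4004, 0.3223], E[r] = 0.2031, γ^t·E[r] = 0.069672, running G = -0.457828
t=4: π = [0.2751, 0.4055, 0.3193], E[r] = 0.2441, γ^t·E[r] = 0.058618, running G = -0.399210
t=5: π = [0.2771, 0.4041, 0.3188], E[r] = 0.2332, γ^t·E[r] = 0.039186, running G = -0.360024
t=6: π = [0.2766, 0.4042, 0.3193], E[r] = 0.2334, γ^t·E[r] = 0.027463, running G = -0.332561
t=7: π = [0.2766, 0.4043, 0.3191], E[r] = 0.2344, γ^t·E[r] = 0.019300, running G = -0.313261
t=8: π = [0.2766, 0.4042, 0.3191], E[r] = 0.2340, γ^t·E[r] = 0.013489, running G = -0.299772

G = -0.2998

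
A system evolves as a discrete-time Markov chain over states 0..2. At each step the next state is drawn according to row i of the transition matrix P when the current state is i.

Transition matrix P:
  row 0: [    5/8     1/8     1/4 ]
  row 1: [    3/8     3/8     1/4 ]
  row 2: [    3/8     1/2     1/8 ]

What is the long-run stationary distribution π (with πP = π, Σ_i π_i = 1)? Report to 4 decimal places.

Balance equations π_j = Σ_i π_i·P[i][j]:
  π_0 = 5/8·π_0 + 3/8·π_1 + 3/8·π_2
  π_1 = 1/8·π_0 + 3/8·π_1 + 1/2·π_2
  normalize: π_0 + π_1 + π_2 = 1
Solving the linear system gives exactly π = [1/2, 5/18, 2/9].

π = [0.5000, 0.2778, 0.2222]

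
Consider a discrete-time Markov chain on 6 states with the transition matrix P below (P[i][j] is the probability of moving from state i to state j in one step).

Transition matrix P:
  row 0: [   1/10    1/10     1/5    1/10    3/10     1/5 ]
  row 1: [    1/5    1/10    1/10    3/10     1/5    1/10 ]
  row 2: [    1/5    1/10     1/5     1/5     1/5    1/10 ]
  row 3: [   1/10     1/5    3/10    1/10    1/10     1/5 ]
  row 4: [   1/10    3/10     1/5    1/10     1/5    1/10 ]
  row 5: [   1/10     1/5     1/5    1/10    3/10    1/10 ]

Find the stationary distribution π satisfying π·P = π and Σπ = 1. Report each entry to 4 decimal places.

π = [0.1369, 0.1705, 0.1983, 0.1539, 0.2112, 0.1291]

Balance equations π_j = Σ_i π_i·P[i][j]:
  π_0 = 1/10·π_0 + 1/5·π_1 + 1/5·π_2 + 1/10·π_3 + 1/10·π_4 + 1/10·π_5
  π_1 = 1/10·π_0 + 1/10·π_1 + 1/10·π_2 + 1/5·π_3 + 3/10·π_4 + 1/5·π_5
  π_2 = 1/5·π_0 + 1/10·π_1 + 1/5·π_2 + 3/10·π_3 + 1/5·π_4 + 1/5·π_5
  π_3 = 1/10·π_0 + 3/10·π_1 + 1/5·π_2 + 1/10·π_3 + 1/10·π_4 + 1/10·π_5
  π_4 = 3/10·π_0 + 1/5·π_1 + 1/5·π_2 + 1/10·π_3 + 1/5·π_4 + 3/10·π_5
  normalize: π_0 + π_1 + π_2 + π_3 + π_4 + π_5 = 1
Solving the linear system gives exactly π = [16591/121201, 20670/121201, 24039/121201, 982/6379, 25598/121201, 15645/121201].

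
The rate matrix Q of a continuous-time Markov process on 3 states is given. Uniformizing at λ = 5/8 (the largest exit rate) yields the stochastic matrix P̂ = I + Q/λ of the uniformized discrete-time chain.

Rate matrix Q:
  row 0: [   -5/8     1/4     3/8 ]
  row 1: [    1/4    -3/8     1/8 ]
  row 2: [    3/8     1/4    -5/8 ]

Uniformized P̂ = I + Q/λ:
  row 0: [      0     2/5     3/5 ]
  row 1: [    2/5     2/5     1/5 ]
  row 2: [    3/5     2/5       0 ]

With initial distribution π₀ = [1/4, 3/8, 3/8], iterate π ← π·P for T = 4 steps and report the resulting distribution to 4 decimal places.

t=0: π = [0.2500, 0.3750, 0.3750]
t=1: π = [0.3750, 0.4000, 0.2250]
t=2: π = [0.2950, 0.4000, 0.3050]
t=3: π = [0.3430, 0.4000, 0.2570]
t=4: π = [0.3142, 0.4000, 0.2858]

π = [0.3142, 0.4000, 0.2858]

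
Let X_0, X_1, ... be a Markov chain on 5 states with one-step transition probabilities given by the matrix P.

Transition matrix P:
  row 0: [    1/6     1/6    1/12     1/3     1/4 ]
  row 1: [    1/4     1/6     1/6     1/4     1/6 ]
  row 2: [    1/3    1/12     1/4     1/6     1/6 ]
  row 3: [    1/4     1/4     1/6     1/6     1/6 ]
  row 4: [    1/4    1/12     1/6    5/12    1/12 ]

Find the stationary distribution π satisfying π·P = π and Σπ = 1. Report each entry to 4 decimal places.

Balance equations π_j = Σ_i π_i·P[i][j]:
  π_0 = 1/6·π_0 + 1/4·π_1 + 1/3·π_2 + 1/4·π_3 + 1/4·π_4
  π_1 = 1/6·π_0 + 1/6·π_1 + 1/12·π_2 + 1/4·π_3 + 1/12·π_4
  π_2 = 1/12·π_0 + 1/6·π_1 + 1/4·π_2 + 1/6·π_3 + 1/6·π_4
  π_3 = 1/3·π_0 + 1/4·π_1 + 1/6·π_2 + 1/6·π_3 + 5/12·π_4
  normalize: π_0 + π_1 + π_2 + π_3 + π_4 = 1
Solving the linear system gives exactly π = [35/144, 3917/24336, 23/144, 3209/12168, 323/1872].

π = [0.2431, 0.1610, 0.1597, 0.2637, 0.1725]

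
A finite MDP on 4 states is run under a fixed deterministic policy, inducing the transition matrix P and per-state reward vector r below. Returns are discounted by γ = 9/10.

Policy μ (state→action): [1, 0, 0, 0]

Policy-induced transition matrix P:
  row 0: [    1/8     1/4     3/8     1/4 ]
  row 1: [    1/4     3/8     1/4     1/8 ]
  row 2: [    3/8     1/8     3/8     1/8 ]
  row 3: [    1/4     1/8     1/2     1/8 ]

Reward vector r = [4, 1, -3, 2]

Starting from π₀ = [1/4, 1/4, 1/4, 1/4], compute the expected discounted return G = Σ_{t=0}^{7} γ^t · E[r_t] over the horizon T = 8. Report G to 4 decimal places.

t=0: π = [0.2500, 0.2500, 0.2500, 0.2500], E[r] = 1.0000, γ^t·E[r] = 1.000000, running G = 1.000000
t=1: π = [0.2500, 0.2188, 0.3750, 0.1563], E[r] = 0.4063, γ^t·E[r] = 0.365625, running G = 1.365625
t=2: π = [0.2656, 0.2109, 0.3672, 0.1563], E[r] = 0.4844, γ^t·E[r] = 0.392344, running G = 1.757969
t=3: π = [0.2627, 0.2109, 0.3682, 0.1582], E[r] = 0.4736, γ^t·E[r] = 0.345278, running G = 2.103247
t=4: π = [0.2632, 0.2106, 0.3684, 0.1578], E[r] = 0.4738, γ^t·E[r] = 0.310831, running G = 2.414078
t=5: π = [0.2632, 0.2105, 0.3684, 0.1579], E[r] = 0.4737, γ^t·E[r] = 0.279730, running G = 2.693807
t=6: π = [0.2632, 0.2105, 0.3684, 0.1579], E[r] = 0.4737, γ^t·E[r] = 0.251736, running G = 2.945543
t=7: π = [0.2632, 0.2105, 0.3684, 0.1579], E[r] = 0.4737, γ^t·E[r] = 0.226562, running G = 3.172106

G = 3.1721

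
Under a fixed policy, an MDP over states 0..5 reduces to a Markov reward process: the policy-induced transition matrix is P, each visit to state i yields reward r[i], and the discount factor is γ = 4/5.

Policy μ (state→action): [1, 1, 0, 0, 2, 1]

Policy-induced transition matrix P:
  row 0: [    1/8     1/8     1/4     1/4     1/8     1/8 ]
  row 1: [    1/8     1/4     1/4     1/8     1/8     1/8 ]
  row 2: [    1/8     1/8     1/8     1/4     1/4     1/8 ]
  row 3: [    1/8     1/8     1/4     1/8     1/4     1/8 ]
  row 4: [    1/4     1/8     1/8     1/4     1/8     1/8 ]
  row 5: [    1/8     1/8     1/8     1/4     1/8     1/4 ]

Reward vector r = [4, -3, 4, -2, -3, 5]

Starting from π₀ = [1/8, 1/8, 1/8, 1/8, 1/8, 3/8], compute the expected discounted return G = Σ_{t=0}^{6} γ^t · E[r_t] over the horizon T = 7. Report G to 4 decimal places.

G = 3.9852

t=0: π = [0.1250, 0.1250, 0.1250, 0.1250, 0.1250, 0.3750], E[r] = 1.8750, γ^t·E[r] = 1.875000, running G = 1.875000
t=1: π = [0.1406, 0.1406, 0.1719, 0.2188, 0.1563, 0.1719], E[r] = 0.7813, γ^t·E[r] = 0.625000, running G = 2.500000
t=2: π = [0.1445, 0.1426, 0.1875, 0.2051, 0.1738, 0.1465], E[r] = 0.7012, γ^t·E[r] = 0.448750, running G = 2.948750
t=3: π = [0.1467, 0.1428, 0.1865, 0.2065, 0.1741, 0.1433], E[r] = 0.6858, γ^t·E[r] = 0.351125, running G = 3.299875
t=4: π = [0.1468, 0.1429, 0.1870, 0.2063, 0.1741, 0.1429], E[r] = 0.6860, γ^t·E[r] = 0.281000, running G = 3.580875
t=5: π = [0.1468, 0.1429, 0.1870, 0.2064, 0.1742, 0.1429], E[r] = 0.6856, γ^t·E[r] = 0.224651, running G = 3.805526
t=6: π = [0.1468, 0.1429, 0.1870, 0.2063, 0.1742, 0.1429], E[r] = 0.6856, γ^t·E[r] = 0.179723, running G = 3.985249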